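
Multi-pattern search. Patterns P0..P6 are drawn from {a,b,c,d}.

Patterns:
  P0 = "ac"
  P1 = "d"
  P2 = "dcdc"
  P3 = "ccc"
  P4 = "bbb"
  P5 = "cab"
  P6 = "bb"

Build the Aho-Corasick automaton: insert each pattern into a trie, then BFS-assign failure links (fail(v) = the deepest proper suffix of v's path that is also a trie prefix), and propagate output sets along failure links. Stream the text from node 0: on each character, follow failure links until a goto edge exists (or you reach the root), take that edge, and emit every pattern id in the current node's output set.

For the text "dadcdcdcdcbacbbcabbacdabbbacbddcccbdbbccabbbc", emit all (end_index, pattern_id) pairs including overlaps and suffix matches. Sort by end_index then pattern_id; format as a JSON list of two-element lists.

Build:
Trie (insert patterns):
  0='ε' goto a→1 b→10 c→7 d→3
  1='a' goto c→2
  2='ac' goto ·  ←P0
  3='d' goto c→4  ←P1
  4='dc' goto d→5
  5='dcd' goto c→6
  6='dcdc' goto ·  ←P2
  7='c' goto a→13 c→8
  8='cc' goto c→9
  9='ccc' goto ·  ←P3
  10='b' goto b→11
  11='bb' goto b→12  ←P6
  12='bbb' goto ·  ←P4
  13='ca' goto b→14
  14='cab' goto ·  ←P5

BFS fail/out derivation:
  fail(1) 'a': from fail(0)=0 chase 'a': 0 ⇒ 0;  out=∅∪out(0)=∅
  fail(3) 'd': from fail(0)=0 chase 'd': 0 ⇒ 0;  out={1}∪out(0)={1}
  fail(7) 'c': from fail(0)=0 chase 'c': 0 ⇒ 0;  out=∅∪out(0)=∅
  fail(10) 'b': from fail(0)=0 chase 'b': 0 ⇒ 0;  out=∅∪out(0)=∅
  fail(2) 'ac': from fail(1)=0 chase 'c': 0 ⇒ 7;  out={0}∪out(7)={0}
  fail(4) 'dc': from fail(3)=0 chase 'c': 0 ⇒ 7;  out=∅∪out(7)=∅
  fail(8) 'cc': from fail(7)=0 chase 'c': 0 ⇒ 7;  out=∅∪out(7)=∅
  fail(11) 'bb': from fail(10)=0 chase 'b': 0 ⇒ 10;  out={6}∪out(10)={6}
  fail(13) 'ca': from fail(7)=0 chase 'a': 0 ⇒ 1;  out=∅∪out(1)=∅
  fail(5) 'dcd': from fail(4)=7 chase 'd': 7→0 ⇒ 3;  out=∅∪out(3)={1}
  fail(9) 'ccc': from fail(8)=7 chase 'c': 7 ⇒ 8;  out={3}∪out(8)={3}
  fail(12) 'bbb': from fail(11)=10 chase 'b': 10 ⇒ 11;  out={4}∪out(11)={4,6}
  fail(14) 'cab': from fail(13)=1 chase 'b': 1→0 ⇒ 10;  out={5}∪out(10)={5}
  fail(6) 'dcdc': from fail(5)=3 chase 'c': 3 ⇒ 4;  out={2}∪out(4)={2}

Run:
i=0 'd': node 0→3  ** P1@[0:0]
i=1 'a': node 3→1 (fail-walked)
i=2 'd': node 1→3 (fail-walked)  ** P1@[2:2]
i=3 'c': node 3→4
i=4 'd': node 4→5  ** P1@[4:4]
i=5 'c': node 5→6  ** P2@[2:5]
i=6 'd': node 6→5 (fail-walked)  ** P1@[6:6]
i=7 'c': node 5→6  ** P2@[4:7]
i=8 'd': node 6→5 (fail-walked)  ** P1@[8:8]
i=9 'c': node 5→6  ** P2@[6:9]
i=10 'b': node 6→10 (fail-walked)
i=11 'a': node 10→1 (fail-walked)
i=12 'c': node 1→2  ** P0@[11:12]
i=13 'b': node 2→10 (fail-walked)
i=14 'b': node 10→11  ** P6@[13:14]
i=15 'c': node 11→7 (fail-walked)
i=16 'a': node 7→13
i=17 'b': node 13→14  ** P5@[15:17]
i=18 'b': node 14→11 (fail-walked)  ** P6@[17:18]
i=19 'a': node 11→1 (fail-walked)
i=20 'c': node 1→2  ** P0@[19:20]
i=21 'd': node 2→3 (fail-walked)  ** P1@[21:21]
i=22 'a': node 3→1 (fail-walked)
i=23 'b': node 1→10 (fail-walked)
i=24 'b': node 10→11  ** P6@[23:24]
i=25 'b': node 11→12  ** P4@[23:25],P6@[24:25]
i=26 'a': node 12→1 (fail-walked)
i=27 'c': node 1→2  ** P0@[26:27]
i=28 'b': node 2→10 (fail-walked)
i=29 'd': node 10→3 (fail-walked)  ** P1@[29:29]
i=30 'd': node 3→3 (fail-walked)  ** P1@[30:30]
i=31 'c': node 3→4
i=32 'c': node 4→8 (fail-walked)
i=33 'c': node 8→9  ** P3@[31:33]
i=34 'b': node 9→10 (fail-walked)
i=35 'd': node 10→3 (fail-walked)  ** P1@[35:35]
i=36 'b': node 3→10 (fail-walked)
i=37 'b': node 10→11  ** P6@[36:37]
i=38 'c': node 11→7 (fail-walked)
i=39 'c': node 7→8
i=40 'a': node 8→13 (fail-walked)
i=41 'b': node 13→14  ** P5@[39:41]
i=42 'b': node 14→11 (fail-walked)  ** P6@[41:42]
i=43 'b': node 11→12  ** P4@[41:43],P6@[42:43]
i=44 'c': node 12→7 (fail-walked)

Matches: [[0,1],[2,1],[4,1],[5,2],[6,1],[7,2],[8,1],[9,2],[12,0],[14,6],[17,5],[18,6],[20,0],[21,1],[24,6],[25,4],[25,6],[27,0],[29,1],[30,1],[33,3],[35,1],[37,6],[41,5],[42,6],[43,4],[43,6]]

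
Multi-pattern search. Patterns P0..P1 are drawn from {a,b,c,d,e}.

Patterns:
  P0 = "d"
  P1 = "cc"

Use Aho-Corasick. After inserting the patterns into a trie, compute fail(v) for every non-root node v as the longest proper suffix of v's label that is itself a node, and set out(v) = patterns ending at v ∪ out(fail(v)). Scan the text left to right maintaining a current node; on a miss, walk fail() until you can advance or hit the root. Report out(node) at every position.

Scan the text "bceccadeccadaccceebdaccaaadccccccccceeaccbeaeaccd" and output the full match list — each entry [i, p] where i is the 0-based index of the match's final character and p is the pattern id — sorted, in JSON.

Build automaton:
Trie nodes:
  n0 'ε': c→2 d→1
  n1 'd': ·  ←P0
  n2 'c': c→3
  n3 'cc': ·  ←P1

BFS fail/out derivation:
  fail(1) 'd': from fail(0)=0 chase 'd': 0 ⇒ 0;  out={0}∪out(0)={0}
  fail(2) 'c': from fail(0)=0 chase 'c': 0 ⇒ 0;  out=∅∪out(0)=∅
  fail(3) 'cc': from fail(2)=0 chase 'c': 0 ⇒ 2;  out={1}∪out(2)={1}

Text stream:
pos 0 'b': at 0
pos 1 'c': at 2
pos 2 'e': at 0 (fail-walked)
pos 3 'c': at 2
pos 4 'c': at 3  ** P1@[3:4]
pos 5 'a': at 0 (fail-walked)
pos 6 'd': at 1  ** P0@[6:6]
pos 7 'e': at 0 (fail-walked)
pos 8 'c': at 2
pos 9 'c': at 3  ** P1@[8:9]
pos 10 'a': at 0 (fail-walked)
pos 11 'd': at 1  ** P0@[11:11]
pos 12 'a': at 0 (fail-walked)
pos 13 'c': at 2
pos 14 'c': at 3  ** P1@[13:14]
pos 15 'c': at 3 (fail-walked)  ** P1@[14:15]
pos 16 'e': at 0 (fail-walked)
pos 17 'e': at 0
pos 18 'b': at 0
pos 19 'd': at 1  ** P0@[19:19]
pos 20 'a': at 0 (fail-walked)
pos 21 'c': at 2
pos 22 'c': at 3  ** P1@[21:22]
pos 23 'a': at 0 (fail-walked)
pos 24 'a': at 0
pos 25 'a': at 0
pos 26 'd': at 1  ** P0@[26:26]
pos 27 'c': at 2 (fail-walked)
pos 28 'c': at 3  ** P1@[27:28]
pos 29 'c': at 3 (fail-walked)  ** P1@[28:29]
pos 30 'c': at 3 (fail-walked)  ** P1@[29:30]
pos 31 'c': at 3 (fail-walked)  ** P1@[30:31]
pos 32 'c': at 3 (fail-walked)  ** P1@[31:32]
pos 33 'c': at 3 (fail-walked)  ** P1@[32:33]
pos 34 'c': at 3 (fail-walked)  ** P1@[33:34]
pos 35 'c': at 3 (fail-walked)  ** P1@[34:35]
pos 36 'e': at 0 (fail-walked)
pos 37 'e': at 0
pos 38 'a': at 0
pos 39 'c': at 2
pos 40 'c': at 3  ** P1@[39:40]
pos 41 'b': at 0 (fail-walked)
pos 42 'e': at 0
pos 43 'a': at 0
pos 44 'e': at 0
pos 45 'a': at 0
pos 46 'c': at 2
pos 47 'c': at 3  ** P1@[46:47]
pos 48 'd': at 1 (fail-walked)  ** P0@[48:48]

Result: [[4,1],[6,0],[9,1],[11,0],[14,1],[15,1],[19,0],[22,1],[26,0],[28,1],[29,1],[30,1],[31,1],[32,1],[33,1],[34,1],[35,1],[40,1],[47,1],[48,0]]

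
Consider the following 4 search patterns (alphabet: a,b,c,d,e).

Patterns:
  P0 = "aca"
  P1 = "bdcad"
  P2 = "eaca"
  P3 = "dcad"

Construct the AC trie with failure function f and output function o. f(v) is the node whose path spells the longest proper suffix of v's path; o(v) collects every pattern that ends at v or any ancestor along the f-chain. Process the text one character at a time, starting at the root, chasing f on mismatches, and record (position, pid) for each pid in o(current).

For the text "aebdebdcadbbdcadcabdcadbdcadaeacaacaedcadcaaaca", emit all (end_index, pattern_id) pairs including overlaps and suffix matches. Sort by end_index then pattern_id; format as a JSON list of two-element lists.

Build:
Trie nodes:
  n0 'ε': a→1 b→4 d→13 e→9
  n1 'a': c→2
  n2 'ac': a→3
  n3 'aca': ·  ←P0
  n4 'b': d→5
  n5 'bd': c→6
  n6 'bdc': a→7
  n7 'bdca': d→8
  n8 'bdcad': ·  ←P1
  n9 'e': a→10
  n10 'ea': c→11
  n11 'eac': a→12
  n12 'eaca': ·  ←P2
  n13 'd': c→14
  n14 'dc': a→15
  n15 'dca': d→16
  n16 'dcad': ·  ←P3

Failure links (BFS by depth):
  fail(1) 'a': from fail(0)=0 chase 'a': 0 ⇒ 0;  out=∅∪out(0)=∅
  fail(4) 'b': from fail(0)=0 chase 'b': 0 ⇒ 0;  out=∅∪out(0)=∅
  fail(9) 'e': from fail(0)=0 chase 'e': 0 ⇒ 0;  out=∅∪out(0)=∅
  fail(13) 'd': from fail(0)=0 chase 'd': 0 ⇒ 0;  out=∅∪out(0)=∅
  fail(2) 'ac': from fail(1)=0 chase 'c': 0 ⇒ 0;  out=∅∪out(0)=∅
  fail(5) 'bd': from fail(4)=0 chase 'd': 0 ⇒ 13;  out=∅∪out(13)=∅
  fail(10) 'ea': from fail(9)=0 chase 'a': 0 ⇒ 1;  out=∅∪out(1)=∅
  fail(14) 'dc': from fail(13)=0 chase 'c': 0 ⇒ 0;  out=∅∪out(0)=∅
  fail(3) 'aca': from fail(2)=0 chase 'a': 0 ⇒ 1;  out={0}∪out(1)={0}
  fail(6) 'bdc': from fail(5)=13 chase 'c': 13 ⇒ 14;  out=∅∪out(14)=∅
  fail(11) 'eac': from fail(10)=1 chase 'c': 1 ⇒ 2;  out=∅∪out(2)=∅
  fail(15) 'dca': from fail(14)=0 chase 'a': 0 ⇒ 1;  out=∅∪out(1)=∅
  fail(7) 'bdca': from fail(6)=14 chase 'a': 14 ⇒ 15;  out=∅∪out(15)=∅
  fail(12) 'eaca': from fail(11)=2 chase 'a': 2 ⇒ 3;  out={2}∪out(3)={0,2}
  fail(16) 'dcad': from fail(15)=1 chase 'd': 1→0 ⇒ 13;  out={3}∪out(13)={3}
  fail(8) 'bdcad': from fail(7)=15 chase 'd': 15 ⇒ 16;  out={1}∪out(16)={1,3}

Scan:
pos 0 'a': at 1
pos 1 'e': at 9 ·f
pos 2 'b': at 4 ·f
pos 3 'd': at 5
pos 4 'e': at 9 ·f
pos 5 'b': at 4 ·f
pos 6 'd': at 5
pos 7 'c': at 6
pos 8 'a': at 7
pos 9 'd': at 8  emit P1@[5:9],P3@[6:9]
pos 10 'b': at 4 ·f
pos 11 'b': at 4 ·f
pos 12 'd': at 5
pos 13 'c': at 6
pos 14 'a': at 7
pos 15 'd': at 8  emit P1@[11:15],P3@[12:15]
pos 16 'c': at 14 ·f
pos 17 'a': at 15
pos 18 'b': at 4 ·f
pos 19 'd': at 5
pos 20 'c': at 6
pos 21 'a': at 7
pos 22 'd': at 8  emit P1@[18:22],P3@[19:22]
pos 23 'b': at 4 ·f
pos 24 'd': at 5
pos 25 'c': at 6
pos 26 'a': at 7
pos 27 'd': at 8  emit P1@[23:27],P3@[24:27]
pos 28 'a': at 1 ·f
pos 29 'e': at 9 ·f
pos 30 'a': at 10
pos 31 'c': at 11
pos 32 'a': at 12  emit P0@[30:32],P2@[29:32]
pos 33 'a': at 1 ·f
pos 34 'c': at 2
pos 35 'a': at 3  emit P0@[33:35]
pos 36 'e': at 9 ·f
pos 37 'd': at 13 ·f
pos 38 'c': at 14
pos 39 'a': at 15
pos 40 'd': at 16  emit P3@[37:40]
pos 41 'c': at 14 ·f
pos 42 'a': at 15
pos 43 'a': at 1 ·f
pos 44 'a': at 1 ·f
pos 45 'c': at 2
pos 46 'a': at 3  emit P0@[44:46]

Matches: [[9,1],[9,3],[15,1],[15,3],[22,1],[22,3],[27,1],[27,3],[32,0],[32,2],[35,0],[40,3],[46,0]]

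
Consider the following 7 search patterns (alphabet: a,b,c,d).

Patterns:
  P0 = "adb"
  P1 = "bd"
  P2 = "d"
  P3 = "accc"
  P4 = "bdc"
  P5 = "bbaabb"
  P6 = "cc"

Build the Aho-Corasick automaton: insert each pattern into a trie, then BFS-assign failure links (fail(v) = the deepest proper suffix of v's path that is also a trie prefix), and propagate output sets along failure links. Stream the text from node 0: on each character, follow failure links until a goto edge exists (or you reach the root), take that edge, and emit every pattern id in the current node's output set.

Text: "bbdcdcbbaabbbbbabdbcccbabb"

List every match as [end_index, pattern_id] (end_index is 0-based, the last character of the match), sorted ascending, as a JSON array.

Construct AC machine:
Trie (insert patterns):
  n0 'ε': a→1 b→4 c→16 d→6
  n1 'a': c→7 d→2
  n2 'ad': b→3
  n3 'adb': ·  [P0 ends]
  n4 'b': b→11 d→5
  n5 'bd': c→10  [P1 ends]
  n6 'd': ·  [P2 ends]
  n7 'ac': c→8
  n8 'acc': c→9
  n9 'accc': ·  [P3 ends]
  n10 'bdc': ·  [P4 ends]
  n11 'bb': a→12
  n12 'bba': a→13
  n13 'bbaa': b→14
  n14 'bbaab': b→15
  n15 'bbaabb': ·  [P5 ends]
  n16 'c': c→17
  n17 'cc': ·  [P6 ends]

Failure links (BFS by depth):
  n1('a'): parent n0 fail=0; on 'a' 0 → fail=0;  out ∅∪∅=∅
  n4('b'): parent n0 fail=0; on 'b' 0 → fail=0;  out ∅∪∅=∅
  n6('d'): parent n0 fail=0; on 'd' 0 → fail=0;  out {2}∪∅={2}
  n16('c'): parent n0 fail=0; on 'c' 0 → fail=0;  out ∅∪∅=∅
  n2('ad'): parent n1 fail=0; on 'd' 0 → fail=6;  out ∅∪{2}={2}
  n5('bd'): parent n4 fail=0; on 'd' 0 → fail=6;  out {1}∪{2}={1,2}
  n7('ac'): parent n1 fail=0; on 'c' 0 → fail=16;  out ∅∪∅=∅
  n11('bb'): parent n4 fail=0; on 'b' 0 → fail=4;  out ∅∪∅=∅
  n17('cc'): parent n16 fail=0; on 'c' 0 → fail=16;  out {6}∪∅={6}
  n3('adb'): parent n2 fail=6; on 'b' 6→0 → fail=4;  out {0}∪∅={0}
  n8('acc'): parent n7 fail=16; on 'c' 16 → fail=17;  out ∅∪{6}={6}
  n10('bdc'): parent n5 fail=6; on 'c' 6→0 → fail=16;  out {4}∪∅={4}
  n12('bba'): parent n11 fail=4; on 'a' 4→0 → fail=1;  out ∅∪∅=∅
  n9('accc'): parent n8 fail=17; on 'c' 17→16 → fail=17;  out {3}∪{6}={3,6}
  n13('bbaa'): parent n12 fail=1; on 'a' 1→0 → fail=1;  out ∅∪∅=∅
  n14('bbaab'): parent n13 fail=1; on 'b' 1→0 → fail=4;  out ∅∪∅=∅
  n15('bbaabb'): parent n14 fail=4; on 'b' 4 → fail=11;  out {5}∪∅={5}

Scan:
i=0 'b': node 0→4
i=1 'b': node 4→11
i=2 'd': node 11→5 (via fail)  emit P1@[1:2],P2@[2:2]
i=3 'c': node 5→10  emit P4@[1:3]
i=4 'd': node 10→6 (via fail)  emit P2@[4:4]
i=5 'c': node 6→16 (via fail)
i=6 'b': node 16→4 (via fail)
i=7 'b': node 4→11
i=8 'a': node 11→12
i=9 'a': node 12→13
i=10 'b': node 13→14
i=11 'b': node 14→15  emit P5@[6:11]
i=12 'b': node 15→11 (via fail)
i=13 'b': node 11→11 (via fail)
i=14 'b': node 11→11 (via fail)
i=15 'a': node 11→12
i=16 'b': node 12→4 (via fail)
i=17 'd': node 4→5  emit P1@[16:17],P2@[17:17]
i=18 'b': node 5→4 (via fail)
i=19 'c': node 4→16 (via fail)
i=20 'c': node 16→17  emit P6@[19:20]
i=21 'c': node 17→17 (via fail)  emit P6@[20:21]
i=22 'b': node 17→4 (via fail)
i=23 'a': node 4→1 (via fail)
i=24 'b': node 1→4 (via fail)
i=25 'b': node 4→11

All matches (sorted): [[2,1],[2,2],[3,4],[4,2],[11,5],[17,1],[17,2],[20,6],[21,6]]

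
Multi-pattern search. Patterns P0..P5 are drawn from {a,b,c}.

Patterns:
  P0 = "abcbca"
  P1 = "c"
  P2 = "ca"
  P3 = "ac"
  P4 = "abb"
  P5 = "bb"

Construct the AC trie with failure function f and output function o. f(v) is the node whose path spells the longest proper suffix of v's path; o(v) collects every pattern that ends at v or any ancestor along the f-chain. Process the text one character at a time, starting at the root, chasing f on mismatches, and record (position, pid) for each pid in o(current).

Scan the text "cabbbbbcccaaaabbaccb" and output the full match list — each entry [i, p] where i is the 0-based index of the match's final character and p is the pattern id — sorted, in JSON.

Construct AC machine:
Trie (insert patterns):
  0='ε' goto a→1 b→11 c→7
  1='a' goto b→2 c→9
  2='ab' goto b→10 c→3
  3='abc' goto b→4
  4='abcb' goto c→5
  5='abcbc' goto a→6
  6='abcbca' goto ·  ←P0
  7='c' goto a→8  ←P1
  8='ca' goto ·  ←P2
  9='ac' goto ·  ←P3
  10='abb' goto ·  ←P4
  11='b' goto b→12
  12='bb' goto ·  ←P5

BFS fail/out derivation:
  fail(1) 'a': from fail(0)=0 chase 'a': 0 ⇒ 0;  out=∅∪out(0)=∅
  fail(7) 'c': from fail(0)=0 chase 'c': 0 ⇒ 0;  out={1}∪out(0)={1}
  fail(11) 'b': from fail(0)=0 chase 'b': 0 ⇒ 0;  out=∅∪out(0)=∅
  fail(2) 'ab': from fail(1)=0 chase 'b': 0 ⇒ 11;  out=∅∪out(11)=∅
  fail(8) 'ca': from fail(7)=0 chase 'a': 0 ⇒ 1;  out={2}∪out(1)={2}
  fail(9) 'ac': from fail(1)=0 chase 'c': 0 ⇒ 7;  out={3}∪out(7)={1,3}
  fail(12) 'bb': from fail(11)=0 chase 'b': 0 ⇒ 11;  out={5}∪out(11)={5}
  fail(3) 'abc': from fail(2)=11 chase 'c': 11→0 ⇒ 7;  out=∅∪out(7)={1}
  fail(10) 'abb': from fail(2)=11 chase 'b': 11 ⇒ 12;  out={4}∪out(12)={4,5}
  fail(4) 'abcb': from fail(3)=7 chase 'b': 7→0 ⇒ 11;  out=∅∪out(11)=∅
  fail(5) 'abcbc': from fail(4)=11 chase 'c': 11→0 ⇒ 7;  out=∅∪out(7)={1}
  fail(6) 'abcbca': from fail(5)=7 chase 'a': 7 ⇒ 8;  out={0}∪out(8)={0,2}

Scan:
pos 0 'c': at 7  emit P1@[0:0]
pos 1 'a': at 8  emit P2@[0:1]
pos 2 'b': at 2 ·f
pos 3 'b': at 10  emit P4@[1:3],P5@[2:3]
pos 4 'b': at 12 ·f  emit P5@[3:4]
pos 5 'b': at 12 ·f  emit P5@[4:5]
pos 6 'b': at 12 ·f  emit P5@[5:6]
pos 7 'c': at 7 ·f  emit P1@[7:7]
pos 8 'c': at 7 ·f  emit P1@[8:8]
pos 9 'c': at 7 ·f  emit P1@[9:9]
pos 10 'a': at 8  emit P2@[9:10]
pos 11 'a': at 1 ·f
pos 12 'a': at 1 ·f
pos 13 'a': at 1 ·f
pos 14 'b': at 2
pos 15 'b': at 10  emit P4@[13:15],P5@[14:15]
pos 16 'a': at 1 ·f
pos 17 'c': at 9  emit P1@[17:17],P3@[16:17]
pos 18 'c': at 7 ·f  emit P1@[18:18]
pos 19 'b': at 11 ·f

All matches (sorted): [[0,1],[1,2],[3,4],[3,5],[4,5],[5,5],[6,5],[7,1],[8,1],[9,1],[10,2],[15,4],[15,5],[17,1],[17,3],[18,1]]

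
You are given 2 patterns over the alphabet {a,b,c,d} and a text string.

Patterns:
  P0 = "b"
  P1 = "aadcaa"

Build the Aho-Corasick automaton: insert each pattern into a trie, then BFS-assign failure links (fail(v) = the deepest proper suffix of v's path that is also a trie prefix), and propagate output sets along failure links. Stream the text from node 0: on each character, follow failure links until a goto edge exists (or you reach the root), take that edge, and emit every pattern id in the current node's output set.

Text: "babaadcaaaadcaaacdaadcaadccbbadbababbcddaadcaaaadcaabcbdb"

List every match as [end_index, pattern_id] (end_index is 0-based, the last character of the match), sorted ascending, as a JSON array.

Construct AC machine:
Trie nodes:
  0='ε' goto a→2 b→1
  1='b' goto ·  ←P0
  2='a' goto a→3
  3='aa' goto d→4
  4='aad' goto c→5
  5='aadc' goto a→6
  6='aadca' goto a→7
  7='aadcaa' goto ·  ←P1

BFS fail/out derivation:
  fail(1) 'b': from fail(0)=0 chase 'b': 0 ⇒ 0;  out={0}∪out(0)={0}
  fail(2) 'a': from fail(0)=0 chase 'a': 0 ⇒ 0;  out=∅∪out(0)=∅
  fail(3) 'aa': from fail(2)=0 chase 'a': 0 ⇒ 2;  out=∅∪out(2)=∅
  fail(4) 'aad': from fail(3)=2 chase 'd': 2→0 ⇒ 0;  out=∅∪out(0)=∅
  fail(5) 'aadc': from fail(4)=0 chase 'c': 0 ⇒ 0;  out=∅∪out(0)=∅
  fail(6) 'aadca': from fail(5)=0 chase 'a': 0 ⇒ 2;  out=∅∪out(2)=∅
  fail(7) 'aadcaa': from fail(6)=2 chase 'a': 2 ⇒ 3;  out={1}∪out(3)={1}

Run:
[0] read 'b'  n0⇒n1  emit P0@[0:0]
[1] read 'a'  n1⇒n2 ·f
[2] read 'b'  n2⇒n1 ·f  emit P0@[2:2]
[3] read 'a'  n1⇒n2 ·f
[4] read 'a'  n2⇒n3
[5] read 'd'  n3⇒n4
[6] read 'c'  n4⇒n5
[7] read 'a'  n5⇒n6
[8] read 'a'  n6⇒n7  emit P1@[3:8]
[9] read 'a'  n7⇒n3 ·f
[10] read 'a'  n3⇒n3 ·f
[11] read 'd'  n3⇒n4
[12] read 'c'  n4⇒n5
[13] read 'a'  n5⇒n6
[14] read 'a'  n6⇒n7  emit P1@[9:14]
[15] read 'a'  n7⇒n3 ·f
[16] read 'c'  n3⇒n0 ·f
[17] read 'd'  n0⇒n0
[18] read 'a'  n0⇒n2
[19] read 'a'  n2⇒n3
[20] read 'd'  n3⇒n4
[21] read 'c'  n4⇒n5
[22] read 'a'  n5⇒n6
[23] read 'a'  n6⇒n7  emit P1@[18:23]
[24] read 'd'  n7⇒n4 ·f
[25] read 'c'  n4⇒n5
[26] read 'c'  n5⇒n0 ·f
[27] read 'b'  n0⇒n1  emit P0@[27:27]
[28] read 'b'  n1⇒n1 ·f  emit P0@[28:28]
[29] read 'a'  n1⇒n2 ·f
[30] read 'd'  n2⇒n0 ·f
[31] read 'b'  n0⇒n1  emit P0@[31:31]
[32] read 'a'  n1⇒n2 ·f
[33] read 'b'  n2⇒n1 ·f  emit P0@[33:33]
[34] read 'a'  n1⇒n2 ·f
[35] read 'b'  n2⇒n1 ·f  emit P0@[35:35]
[36] read 'b'  n1⇒n1 ·f  emit P0@[36:36]
[37] read 'c'  n1⇒n0 ·f
[38] read 'd'  n0⇒n0
[39] read 'd'  n0⇒n0
[40] read 'a'  n0⇒n2
[41] read 'a'  n2⇒n3
[42] read 'd'  n3⇒n4
[43] read 'c'  n4⇒n5
[44] read 'a'  n5⇒n6
[45] read 'a'  n6⇒n7  emit P1@[40:45]
[46] read 'a'  n7⇒n3 ·f
[47] read 'a'  n3⇒n3 ·f
[48] read 'd'  n3⇒n4
[49] read 'c'  n4⇒n5
[50] read 'a'  n5⇒n6
[51] read 'a'  n6⇒n7  emit P1@[46:51]
[52] read 'b'  n7⇒n1 ·f  emit P0@[52:52]
[53] read 'c'  n1⇒n0 ·f
[54] read 'b'  n0⇒n1  emit P0@[54:54]
[55] read 'd'  n1⇒n0 ·f
[56] read 'b'  n0⇒n1  emit P0@[56:56]

All matches (sorted): [[0,0],[2,0],[8,1],[14,1],[23,1],[27,0],[28,0],[31,0],[33,0],[35,0],[36,0],[45,1],[51,1],[52,0],[54,0],[56,0]]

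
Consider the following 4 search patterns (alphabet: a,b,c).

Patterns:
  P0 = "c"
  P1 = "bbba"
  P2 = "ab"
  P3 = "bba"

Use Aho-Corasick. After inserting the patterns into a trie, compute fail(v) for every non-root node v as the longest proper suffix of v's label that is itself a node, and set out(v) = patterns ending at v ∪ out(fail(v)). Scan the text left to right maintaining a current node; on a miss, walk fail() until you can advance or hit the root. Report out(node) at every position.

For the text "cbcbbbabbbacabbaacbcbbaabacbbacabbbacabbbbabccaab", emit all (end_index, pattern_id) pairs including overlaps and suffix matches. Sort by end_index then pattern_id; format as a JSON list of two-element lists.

Build:
Trie nodes:
  n0 'ε': a→6 b→2 c→1
  n1 'c': ·  [P0 ends]
  n2 'b': b→3
  n3 'bb': a→8 b→4
  n4 'bbb': a→5
  n5 'bbba': ·  [P1 ends]
  n6 'a': b→7
  n7 'ab': ·  [P2 ends]
  n8 'bba': ·  [P3 ends]

Failure links (BFS by depth):
  fail(1) 'c': from fail(0)=0 chase 'c': 0 ⇒ 0;  out={0}∪out(0)={0}
  fail(2) 'b': from fail(0)=0 chase 'b': 0 ⇒ 0;  out=∅∪out(0)=∅
  fail(6) 'a': from fail(0)=0 chase 'a': 0 ⇒ 0;  out=∅∪out(0)=∅
  fail(3) 'bb': from fail(2)=0 chase 'b': 0 ⇒ 2;  out=∅∪out(2)=∅
  fail(7) 'ab': from fail(6)=0 chase 'b': 0 ⇒ 2;  out={2}∪out(2)={2}
  fail(4) 'bbb': from fail(3)=2 chase 'b': 2 ⇒ 3;  out=∅∪out(3)=∅
  fail(8) 'bba': from fail(3)=2 chase 'a': 2→0 ⇒ 6;  out={3}∪out(6)={3}
  fail(5) 'bbba': from fail(4)=3 chase 'a': 3 ⇒ 8;  out={1}∪out(8)={1,3}

Run:
i=0 'c': node 0→1  → match P0@[0:0]
i=1 'b': node 1→2 (fail-walked)
i=2 'c': node 2→1 (fail-walked)  → match P0@[2:2]
i=3 'b': node 1→2 (fail-walked)
i=4 'b': node 2→3
i=5 'b': node 3→4
i=6 'a': node 4→5  → match P1@[3:6],P3@[4:6]
i=7 'b': node 5→7 (fail-walked)  → match P2@[6:7]
i=8 'b': node 7→3 (fail-walked)
i=9 'b': node 3→4
i=10 'a': node 4→5  → match P1@[7:10],P3@[8:10]
i=11 'c': node 5→1 (fail-walked)  → match P0@[11:11]
i=12 'a': node 1→6 (fail-walked)
i=13 'b': node 6→7  → match P2@[12:13]
i=14 'b': node 7→3 (fail-walked)
i=15 'a': node 3→8  → match P3@[13:15]
i=16 'a': node 8→6 (fail-walked)
i=17 'c': node 6→1 (fail-walked)  → match P0@[17:17]
i=18 'b': node 1→2 (fail-walked)
i=19 'c': node 2→1 (fail-walked)  → match P0@[19:19]
i=20 'b': node 1→2 (fail-walked)
i=21 'b': node 2→3
i=22 'a': node 3→8  → match P3@[20:22]
i=23 'a': node 8→6 (fail-walked)
i=24 'b': node 6→7  → match P2@[23:24]
i=25 'a': node 7→6 (fail-walked)
i=26 'c': node 6→1 (fail-walked)  → match P0@[26:26]
i=27 'b': node 1→2 (fail-walked)
i=28 'b': node 2→3
i=29 'a': node 3→8  → match P3@[27:29]
i=30 'c': node 8→1 (fail-walked)  → match P0@[30:30]
i=31 'a': node 1→6 (fail-walked)
i=32 'b': node 6→7  → match P2@[31:32]
i=33 'b': node 7→3 (fail-walked)
i=34 'b': node 3→4
i=35 'a': node 4→5  → match P1@[32:35],P3@[33:35]
i=36 'c': node 5→1 (fail-walked)  → match P0@[36:36]
i=37 'a': node 1→6 (fail-walked)
i=38 'b': node 6→7  → match P2@[37:38]
i=39 'b': node 7→3 (fail-walked)
i=40 'b': node 3→4
i=41 'b': node 4→4 (fail-walked)
i=42 'a': node 4→5  → match P1@[39:42],P3@[40:42]
i=43 'b': node 5→7 (fail-walked)  → match P2@[42:43]
i=44 'c': node 7→1 (fail-walked)  → match P0@[44:44]
i=45 'c': node 1→1 (fail-walked)  → match P0@[45:45]
i=46 'a': node 1→6 (fail-walked)
i=47 'a': node 6→6 (fail-walked)
i=48 'b': node 6→7  → match P2@[47:48]

All matches (sorted): [[0,0],[2,0],[6,1],[6,3],[7,2],[10,1],[10,3],[11,0],[13,2],[15,3],[17,0],[19,0],[22,3],[24,2],[26,0],[29,3],[30,0],[32,2],[35,1],[35,3],[36,0],[38,2],[42,1],[42,3],[43,2],[44,0],[45,0],[48,2]]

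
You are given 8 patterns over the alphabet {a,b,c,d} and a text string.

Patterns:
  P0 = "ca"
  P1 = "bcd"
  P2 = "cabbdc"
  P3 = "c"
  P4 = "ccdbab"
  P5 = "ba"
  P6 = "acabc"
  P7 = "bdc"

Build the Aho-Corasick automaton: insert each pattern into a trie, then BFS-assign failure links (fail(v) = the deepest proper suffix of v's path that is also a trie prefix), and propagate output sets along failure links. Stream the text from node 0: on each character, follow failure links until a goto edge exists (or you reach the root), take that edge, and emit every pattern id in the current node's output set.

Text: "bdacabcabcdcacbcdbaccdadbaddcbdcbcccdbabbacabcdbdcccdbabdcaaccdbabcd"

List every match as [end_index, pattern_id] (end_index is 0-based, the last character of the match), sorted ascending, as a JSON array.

Build:
Trie (insert patterns):
  n0 'ε': a→16 b→3 c→1
  n1 'c': a→2 c→10  ←P3
  n2 'ca': b→6  ←P0
  n3 'b': a→15 c→4 d→21
  n4 'bc': d→5
  n5 'bcd': ·  ←P1
  n6 'cab': b→7
  n7 'cabb': d→8
  n8 'cabbd': c→9
  n9 'cabbdc': ·  ←P2
  n10 'cc': d→11
  n11 'ccd': b→12
  n12 'ccdb': a→13
  n13 'ccdba': b→14
  n14 'ccdbab': ·  ←P4
  n15 'ba': ·  ←P5
  n16 'a': c→17
  n17 'ac': a→18
  n18 'aca': b→19
  n19 'acab': c→20
  n20 'acabc': ·  ←P6
  n21 'bd': c→22
  n22 'bdc': ·  ←P7

Failure links (BFS by depth):
  n1('c'): parent n0 fail=0; on 'c' 0 → fail=0;  out {3}∪∅={3}
  n3('b'): parent n0 fail=0; on 'b' 0 → fail=0;  out ∅∪∅=∅
  n16('a'): parent n0 fail=0; on 'a' 0 → fail=0;  out ∅∪∅=∅
  n2('ca'): parent n1 fail=0; on 'a' 0 → fail=16;  out {0}∪∅={0}
  n4('bc'): parent n3 fail=0; on 'c' 0 → fail=1;  out ∅∪{3}={3}
  n10('cc'): parent n1 fail=0; on 'c' 0 → fail=1;  out ∅∪{3}={3}
  n15('ba'): parent n3 fail=0; on 'a' 0 → fail=16;  out {5}∪∅={5}
  n17('ac'): parent n16 fail=0; on 'c' 0 → fail=1;  out ∅∪{3}={3}
  n21('bd'): parent n3 fail=0; on 'd' 0 → fail=0;  out ∅∪∅=∅
  n5('bcd'): parent n4 fail=1; on 'd' 1→0 → fail=0;  out {1}∪∅={1}
  n6('cab'): parent n2 fail=16; on 'b' 16→0 → fail=3;  out ∅∪∅=∅
  n11('ccd'): parent n10 fail=1; on 'd' 1→0 → fail=0;  out ∅∪∅=∅
  n18('aca'): parent n17 fail=1; on 'a' 1 → fail=2;  out ∅∪{0}={0}
  n22('bdc'): parent n21 fail=0; on 'c' 0 → fail=1;  out {7}∪{3}={3,7}
  n7('cabb'): parent n6 fail=3; on 'b' 3→0 → fail=3;  out ∅∪∅=∅
  n12('ccdb'): parent n11 fail=0; on 'b' 0 → fail=3;  out ∅∪∅=∅
  n19('acab'): parent n18 fail=2; on 'b' 2 → fail=6;  out ∅∪∅=∅
  n8('cabbd'): parent n7 fail=3; on 'd' 3 → fail=21;  out ∅∪∅=∅
  n13('ccdba'): parent n12 fail=3; on 'a' 3 → fail=15;  out ∅∪{5}={5}
  n20('acabc'): parent n19 fail=6; on 'c' 6→3 → fail=4;  out {6}∪{3}={3,6}
  n9('cabbdc'): parent n8 fail=21; on 'c' 21 → fail=22;  out {2}∪{3,7}={2,3,7}
  n14('ccdbab'): parent n13 fail=15; on 'b' 15→16→0 → fail=3;  out {4}∪∅={4}

Text stream:
[0] read 'b'  n0⇒n3
[1] read 'd'  n3⇒n21
[2] read 'a'  n21⇒n16 (via fail)
[3] read 'c'  n16⇒n17  emit P3@[3:3]
[4] read 'a'  n17⇒n18  emit P0@[3:4]
[5] read 'b'  n18⇒n19
[6] read 'c'  n19⇒n20  emit P3@[6:6],P6@[2:6]
[7] read 'a'  n20⇒n2 (via fail)  emit P0@[6:7]
[8] read 'b'  n2⇒n6
[9] read 'c'  n6⇒n4 (via fail)  emit P3@[9:9]
[10] read 'd'  n4⇒n5  emit P1@[8:10]
[11] read 'c'  n5⇒n1 (via fail)  emit P3@[11:11]
[12] read 'a'  n1⇒n2  emit P0@[11:12]
[13] read 'c'  n2⇒n17 (via fail)  emit P3@[13:13]
[14] read 'b'  n17⇒n3 (via fail)
[15] read 'c'  n3⇒n4  emit P3@[15:15]
[16] read 'd'  n4⇒n5  emit P1@[14:16]
[17] read 'b'  n5⇒n3 (via fail)
[18] read 'a'  n3⇒n15  emit P5@[17:18]
[19] read 'c'  n15⇒n17 (via fail)  emit P3@[19:19]
[20] read 'c'  n17⇒n10 (via fail)  emit P3@[20:20]
[21] read 'd'  n10⇒n11
[22] read 'a'  n11⇒n16 (via fail)
[23] read 'd'  n16⇒n0 (via fail)
[24] read 'b'  n0⇒n3
[25] read 'a'  n3⇒n15  emit P5@[24:25]
[26] read 'd'  n15⇒n0 (via fail)
[27] read 'd'  n0⇒n0
[28] read 'c'  n0⇒n1  emit P3@[28:28]
[29] read 'b'  n1⇒n3 (via fail)
[30] read 'd'  n3⇒n21
[31] read 'c'  n21⇒n22  emit P3@[31:31],P7@[29:31]
[32] read 'b'  n22⇒n3 (via fail)
[33] read 'c'  n3⇒n4  emit P3@[33:33]
[34] read 'c'  n4⇒n10 (via fail)  emit P3@[34:34]
[35] read 'c'  n10⇒n10 (via fail)  emit P3@[35:35]
[36] read 'd'  n10⇒n11
[37] read 'b'  n11⇒n12
[38] read 'a'  n12⇒n13  emit P5@[37:38]
[39] read 'b'  n13⇒n14  emit P4@[34:39]
[40] read 'b'  n14⇒n3 (via fail)
[41] read 'a'  n3⇒n15  emit P5@[40:41]
[42] read 'c'  n15⇒n17 (via fail)  emit P3@[42:42]
[43] read 'a'  n17⇒n18  emit P0@[42:43]
[44] read 'b'  n18⇒n19
[45] read 'c'  n19⇒n20  emit P3@[45:45],P6@[41:45]
[46] read 'd'  n20⇒n5 (via fail)  emit P1@[44:46]
[47] read 'b'  n5⇒n3 (via fail)
[48] read 'd'  n3⇒n21
[49] read 'c'  n21⇒n22  emit P3@[49:49],P7@[47:49]
[50] read 'c'  n22⇒n10 (via fail)  emit P3@[50:50]
[51] read 'c'  n10⇒n10 (via fail)  emit P3@[51:51]
[52] read 'd'  n10⇒n11
[53] read 'b'  n11⇒n12
[54] read 'a'  n12⇒n13  emit P5@[53:54]
[55] read 'b'  n13⇒n14  emit P4@[50:55]
[56] read 'd'  n14⇒n21 (via fail)
[57] read 'c'  n21⇒n22  emit P3@[57:57],P7@[55:57]
[58] read 'a'  n22⇒n2 (via fail)  emit P0@[57:58]
[59] read 'a'  n2⇒n16 (via fail)
[60] read 'c'  n16⇒n17  emit P3@[60:60]
[61] read 'c'  n17⇒n10 (via fail)  emit P3@[61:61]
[62] read 'd'  n10⇒n11
[63] read 'b'  n11⇒n12
[64] read 'a'  n12⇒n13  emit P5@[63:64]
[65] read 'b'  n13⇒n14  emit P4@[60:65]
[66] read 'c'  n14⇒n4 (via fail)  emit P3@[66:66]
[67] read 'd'  n4⇒n5  emit P1@[65:67]

Matches: [[3,3],[4,0],[6,3],[6,6],[7,0],[9,3],[10,1],[11,3],[12,0],[13,3],[15,3],[16,1],[18,5],[19,3],[20,3],[25,5],[28,3],[31,3],[31,7],[33,3],[34,3],[35,3],[38,5],[39,4],[41,5],[42,3],[43,0],[45,3],[45,6],[46,1],[49,3],[49,7],[50,3],[51,3],[54,5],[55,4],[57,3],[57,7],[58,0],[60,3],[61,3],[64,5],[65,4],[66,3],[67,1]]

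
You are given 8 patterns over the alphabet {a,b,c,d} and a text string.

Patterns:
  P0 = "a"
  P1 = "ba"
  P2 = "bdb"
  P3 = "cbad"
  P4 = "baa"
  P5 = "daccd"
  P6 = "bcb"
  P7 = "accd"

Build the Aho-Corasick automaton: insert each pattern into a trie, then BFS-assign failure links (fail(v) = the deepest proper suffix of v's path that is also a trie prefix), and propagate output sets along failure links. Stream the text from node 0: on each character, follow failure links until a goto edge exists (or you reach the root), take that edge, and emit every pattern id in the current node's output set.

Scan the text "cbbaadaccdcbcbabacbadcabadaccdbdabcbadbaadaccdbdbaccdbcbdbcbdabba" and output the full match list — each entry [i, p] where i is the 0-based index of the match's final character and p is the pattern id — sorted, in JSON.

Build:
Trie (insert patterns):
  n0 'ε': a→1 b→2 c→6 d→11
  n1 'a': c→18  ←P0
  n2 'b': a→3 c→16 d→4
  n3 'ba': a→10  ←P1
  n4 'bd': b→5
  n5 'bdb': ·  ←P2
  n6 'c': b→7
  n7 'cb': a→8
  n8 'cba': d→9
  n9 'cbad': ·  ←P3
  n10 'baa': ·  ←P4
  n11 'd': a→12
  n12 'da': c→13
  n13 'dac': c→14
  n14 'dacc': d→15
  n15 'daccd': ·  ←P5
  n16 'bc': b→17
  n17 'bcb': ·  ←P6
  n18 'ac': c→19
  n19 'acc': d→20
  n20 'accd': ·  ←P7

Failure links (BFS by depth):
  fail(1) 'a': from fail(0)=0 chase 'a': 0 ⇒ 0;  out={0}∪out(0)={0}
  fail(2) 'b': from fail(0)=0 chase 'b': 0 ⇒ 0;  out=∅∪out(0)=∅
  fail(6) 'c': from fail(0)=0 chase 'c': 0 ⇒ 0;  out=∅∪out(0)=∅
  fail(11) 'd': from fail(0)=0 chase 'd': 0 ⇒ 0;  out=∅∪out(0)=∅
  fail(3) 'ba': from fail(2)=0 chase 'a': 0 ⇒ 1;  out={1}∪out(1)={0,1}
  fail(4) 'bd': from fail(2)=0 chase 'd': 0 ⇒ 11;  out=∅∪out(11)=∅
  fail(7) 'cb': from fail(6)=0 chase 'b': 0 ⇒ 2;  out=∅∪out(2)=∅
  fail(12) 'da': from fail(11)=0 chase 'a': 0 ⇒ 1;  out=∅∪out(1)={0}
  fail(16) 'bc': from fail(2)=0 chase 'c': 0 ⇒ 6;  out=∅∪out(6)=∅
  fail(18) 'ac': from fail(1)=0 chase 'c': 0 ⇒ 6;  out=∅∪out(6)=∅
  fail(5) 'bdb': from fail(4)=11 chase 'b': 11→0 ⇒ 2;  out={2}∪out(2)={2}
  fail(8) 'cba': from fail(7)=2 chase 'a': 2 ⇒ 3;  out=∅∪out(3)={0,1}
  fail(10) 'baa': from fail(3)=1 chase 'a': 1→0 ⇒ 1;  out={4}∪out(1)={0,4}
  fail(13) 'dac': from fail(12)=1 chase 'c': 1 ⇒ 18;  out=∅∪out(18)=∅
  fail(17) 'bcb': from fail(16)=6 chase 'b': 6 ⇒ 7;  out={6}∪out(7)={6}
  fail(19) 'acc': from fail(18)=6 chase 'c': 6→0 ⇒ 6;  out=∅∪out(6)=∅
  fail(9) 'cbad': from fail(8)=3 chase 'd': 3→1→0 ⇒ 11;  out={3}∪out(11)={3}
  fail(14) 'dacc': from fail(13)=18 chase 'c': 18 ⇒ 19;  out=∅∪out(19)=∅
  fail(20) 'accd': from fail(19)=6 chase 'd': 6→0 ⇒ 11;  out={7}∪out(11)={7}
  fail(15) 'daccd': from fail(14)=19 chase 'd': 19 ⇒ 20;  out={5}∪out(20)={5,7}

Run:
[0] read 'c'  n0⇒n6
[1] read 'b'  n6⇒n7
[2] read 'b'  n7⇒n2 (fail-walked)
[3] read 'a'  n2⇒n3  emit P0@[3:3],P1@[2:3]
[4] read 'a'  n3⇒n10  emit P0@[4:4],P4@[2:4]
[5] read 'd'  n10⇒n11 (fail-walked)
[6] read 'a'  n11⇒n12  emit P0@[6:6]
[7] read 'c'  n12⇒n13
[8] read 'c'  n13⇒n14
[9] read 'd'  n14⇒n15  emit P5@[5:9],P7@[6:9]
[10] read 'c'  n15⇒n6 (fail-walked)
[11] read 'b'  n6⇒n7
[12] read 'c'  n7⇒n16 (fail-walked)
[13] read 'b'  n16⇒n17  emit P6@[11:13]
[14] read 'a'  n17⇒n8 (fail-walked)  emit P0@[14:14],P1@[13:14]
[15] read 'b'  n8⇒n2 (fail-walked)
[16] read 'a'  n2⇒n3  emit P0@[16:16],P1@[15:16]
[17] read 'c'  n3⇒n18 (fail-walked)
[18] read 'b'  n18⇒n7 (fail-walked)
[19] read 'a'  n7⇒n8  emit P0@[19:19],P1@[18:19]
[20] read 'd'  n8⇒n9  emit P3@[17:20]
[21] read 'c'  n9⇒n6 (fail-walked)
[22] read 'a'  n6⇒n1 (fail-walked)  emit P0@[22:22]
[23] read 'b'  n1⇒n2 (fail-walked)
[24] read 'a'  n2⇒n3  emit P0@[24:24],P1@[23:24]
[25] read 'd'  n3⇒n11 (fail-walked)
[26] read 'a'  n11⇒n12  emit P0@[26:26]
[27] read 'c'  n12⇒n13
[28] read 'c'  n13⇒n14
[29] read 'd'  n14⇒n15  emit P5@[25:29],P7@[26:29]
[30] read 'b'  n15⇒n2 (fail-walked)
[31] read 'd'  n2⇒n4
[32] read 'a'  n4⇒n12 (fail-walked)  emit P0@[32:32]
[33] read 'b'  n12⇒n2 (fail-walked)
[34] read 'c'  n2⇒n16
[35] read 'b'  n16⇒n17  emit P6@[33:35]
[36] read 'a'  n17⇒n8 (fail-walked)  emit P0@[36:36],P1@[35:36]
[37] read 'd'  n8⇒n9  emit P3@[34:37]
[38] read 'b'  n9⇒n2 (fail-walked)
[39] read 'a'  n2⇒n3  emit P0@[39:39],P1@[38:39]
[40] read 'a'  n3⇒n10  emit P0@[40:40],P4@[38:40]
[41] read 'd'  n10⇒n11 (fail-walked)
[42] read 'a'  n11⇒n12  emit P0@[42:42]
[43] read 'c'  n12⇒n13
[44] read 'c'  n13⇒n14
[45] read 'd'  n14⇒n15  emit P5@[41:45],P7@[42:45]
[46] read 'b'  n15⇒n2 (fail-walked)
[47] read 'd'  n2⇒n4
[48] read 'b'  n4⇒n5  emit P2@[46:48]
[49] read 'a'  n5⇒n3 (fail-walked)  emit P0@[49:49],P1@[48:49]
[50] read 'c'  n3⇒n18 (fail-walked)
[51] read 'c'  n18⇒n19
[52] read 'd'  n19⇒n20  emit P7@[49:52]
[53] read 'b'  n20⇒n2 (fail-walked)
[54] read 'c'  n2⇒n16
[55] read 'b'  n16⇒n17  emit P6@[53:55]
[56] read 'd'  n17⇒n4 (fail-walked)
[57] read 'b'  n4⇒n5  emit P2@[55:57]
[58] read 'c'  n5⇒n16 (fail-walked)
[59] read 'b'  n16⇒n17  emit P6@[57:59]
[60] read 'd'  n17⇒n4 (fail-walked)
[61] read 'a'  n4⇒n12 (fail-walked)  emit P0@[61:61]
[62] read 'b'  n12⇒n2 (fail-walked)
[63] read 'b'  n2⇒n2 (fail-walked)
[64] read 'a'  n2⇒n3  emit P0@[64:64],P1@[63:64]

Result: [[3,0],[3,1],[4,0],[4,4],[6,0],[9,5],[9,7],[13,6],[14,0],[14,1],[16,0],[16,1],[19,0],[19,1],[20,3],[22,0],[24,0],[24,1],[26,0],[29,5],[29,7],[32,0],[35,6],[36,0],[36,1],[37,3],[39,0],[39,1],[40,0],[40,4],[42,0],[45,5],[45,7],[48,2],[49,0],[49,1],[52,7],[55,6],[57,2],[59,6],[61,0],[64,0],[64,1]]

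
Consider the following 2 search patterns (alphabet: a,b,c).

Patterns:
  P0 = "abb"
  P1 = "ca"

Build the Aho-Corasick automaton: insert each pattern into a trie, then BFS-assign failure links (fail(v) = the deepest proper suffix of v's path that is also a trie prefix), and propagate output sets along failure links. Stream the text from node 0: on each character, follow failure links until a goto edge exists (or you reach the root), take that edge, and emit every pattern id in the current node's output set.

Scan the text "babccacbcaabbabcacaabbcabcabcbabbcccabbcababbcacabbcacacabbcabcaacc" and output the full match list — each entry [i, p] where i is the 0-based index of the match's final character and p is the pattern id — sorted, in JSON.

Build:
Trie nodes:
  n0 'ε': a→1 c→4
  n1 'a': b→2
  n2 'ab': b→3
  n3 'abb': ·  [P0 ends]
  n4 'c': a→5
  n5 'ca': ·  [P1 ends]

BFS fail/out derivation:
  fail(1) 'a': from fail(0)=0 chase 'a': 0 ⇒ 0;  out=∅∪out(0)=∅
  fail(4) 'c': from fail(0)=0 chase 'c': 0 ⇒ 0;  out=∅∪out(0)=∅
  fail(2) 'ab': from fail(1)=0 chase 'b': 0 ⇒ 0;  out=∅∪out(0)=∅
  fail(5) 'ca': from fail(4)=0 chase 'a': 0 ⇒ 1;  out={1}∪out(1)={1}
  fail(3) 'abb': from fail(2)=0 chase 'b': 0 ⇒ 0;  out={0}∪out(0)={0}

Text stream:
i=0 'b': node 0→0
i=1 'a': node 0→1
i=2 'b': node 1→2
i=3 'c': node 2→4 (fail-walked)
i=4 'c': node 4→4 (fail-walked)
i=5 'a': node 4→5  → match P1@[4:5]
i=6 'c': node 5→4 (fail-walked)
i=7 'b': node 4→0 (fail-walked)
i=8 'c': node 0→4
i=9 'a': node 4→5  → match P1@[8:9]
i=10 'a': node 5→1 (fail-walked)
i=11 'b': node 1→2
i=12 'b': node 2→3  → match P0@[10:12]
i=13 'a': node 3→1 (fail-walked)
i=14 'b': node 1→2
i=15 'c': node 2→4 (fail-walked)
i=16 'a': node 4→5  → match P1@[15:16]
i=17 'c': node 5→4 (fail-walked)
i=18 'a': node 4→5  → match P1@[17:18]
i=19 'a': node 5→1 (fail-walked)
i=20 'b': node 1→2
i=21 'b': node 2→3  → match P0@[19:21]
i=22 'c': node 3→4 (fail-walked)
i=23 'a': node 4→5  → match P1@[22:23]
i=24 'b': node 5→2 (fail-walked)
i=25 'c': node 2→4 (fail-walked)
i=26 'a': node 4→5  → match P1@[25:26]
i=27 'b': node 5→2 (fail-walked)
i=28 'c': node 2→4 (fail-walked)
i=29 'b': node 4→0 (fail-walked)
i=30 'a': node 0→1
i=31 'b': node 1→2
i=32 'b': node 2→3  → match P0@[30:32]
i=33 'c': node 3→4 (fail-walked)
i=34 'c': node 4→4 (fail-walked)
i=35 'c': node 4→4 (fail-walked)
i=36 'a': node 4→5  → match P1@[35:36]
i=37 'b': node 5→2 (fail-walked)
i=38 'b': node 2→3  → match P0@[36:38]
i=39 'c': node 3→4 (fail-walked)
i=40 'a': node 4→5  → match P1@[39:40]
i=41 'b': node 5→2 (fail-walked)
i=42 'a': node 2→1 (fail-walked)
i=43 'b': node 1→2
i=44 'b': node 2→3  → match P0@[42:44]
i=45 'c': node 3→4 (fail-walked)
i=46 'a': node 4→5  → match P1@[45:46]
i=47 'c': node 5→4 (fail-walked)
i=48 'a': node 4→5  → match P1@[47:48]
i=49 'b': node 5→2 (fail-walked)
i=50 'b': node 2→3  → match P0@[48:50]
i=51 'c': node 3→4 (fail-walked)
i=52 'a': node 4→5  → match P1@[51:52]
i=53 'c': node 5→4 (fail-walked)
i=54 'a': node 4→5  → match P1@[53:54]
i=55 'c': node 5→4 (fail-walked)
i=56 'a': node 4→5  → match P1@[55:56]
i=57 'b': node 5→2 (fail-walked)
i=58 'b': node 2→3  → match P0@[56:58]
i=59 'c': node 3→4 (fail-walked)
i=60 'a': node 4→5  → match P1@[59:60]
i=61 'b': node 5→2 (fail-walked)
i=62 'c': node 2→4 (fail-walked)
i=63 'a': node 4→5  → match P1@[62:63]
i=64 'a': node 5→1 (fail-walked)
i=65 'c': node 1→4 (fail-walked)
i=66 'c': node 4→4 (fail-walked)

Matches: [[5,1],[9,1],[12,0],[16,1],[18,1],[21,0],[23,1],[26,1],[32,0],[36,1],[38,0],[40,1],[44,0],[46,1],[48,1],[50,0],[52,1],[54,1],[56,1],[58,0],[60,1],[63,1]]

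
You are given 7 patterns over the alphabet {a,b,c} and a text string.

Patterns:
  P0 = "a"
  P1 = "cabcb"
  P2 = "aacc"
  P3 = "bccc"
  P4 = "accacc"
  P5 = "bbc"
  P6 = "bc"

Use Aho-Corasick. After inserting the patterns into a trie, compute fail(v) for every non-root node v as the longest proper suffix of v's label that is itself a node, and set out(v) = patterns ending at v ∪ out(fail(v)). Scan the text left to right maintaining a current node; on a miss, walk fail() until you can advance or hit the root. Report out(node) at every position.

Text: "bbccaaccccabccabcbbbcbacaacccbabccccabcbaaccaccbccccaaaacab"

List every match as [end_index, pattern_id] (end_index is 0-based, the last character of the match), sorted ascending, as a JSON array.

Build:
Trie (insert patterns):
  n0 'ε': a→1 b→10 c→2
  n1 'a': a→7 c→14  ←P0
  n2 'c': a→3
  n3 'ca': b→4
  n4 'cab': c→5
  n5 'cabc': b→6
  n6 'cabcb': ·  ←P1
  n7 'aa': c→8
  n8 'aac': c→9
  n9 'aacc': ·  ←P2
  n10 'b': b→19 c→11
  n11 'bc': c→12  ←P6
  n12 'bcc': c→13
  n13 'bccc': ·  ←P3
  n14 'ac': c→15
  n15 'acc': a→16
  n16 'acca': c→17
  n17 'accac': c→18
  n18 'accacc': ·  ←P4
  n19 'bb': c→20
  n20 'bbc': ·  ←P5

BFS fail/out derivation:
  fail(1) 'a': from fail(0)=0 chase 'a': 0 ⇒ 0;  out={0}∪out(0)={0}
  fail(2) 'c': from fail(0)=0 chase 'c': 0 ⇒ 0;  out=∅∪out(0)=∅
  fail(10) 'b': from fail(0)=0 chase 'b': 0 ⇒ 0;  out=∅∪out(0)=∅
  fail(3) 'ca': from fail(2)=0 chase 'a': 0 ⇒ 1;  out=∅∪out(1)={0}
  fail(7) 'aa': from fail(1)=0 chase 'a': 0 ⇒ 1;  out=∅∪out(1)={0}
  fail(11) 'bc': from fail(10)=0 chase 'c': 0 ⇒ 2;  out={6}∪out(2)={6}
  fail(14) 'ac': from fail(1)=0 chase 'c': 0 ⇒ 2;  out=∅∪out(2)=∅
  fail(19) 'bb': from fail(10)=0 chase 'b': 0 ⇒ 10;  out=∅∪out(10)=∅
  fail(4) 'cab': from fail(3)=1 chase 'b': 1→0 ⇒ 10;  out=∅∪out(10)=∅
  fail(8) 'aac': from fail(7)=1 chase 'c': 1 ⇒ 14;  out=∅∪out(14)=∅
  fail(12) 'bcc': from fail(11)=2 chase 'c': 2→0 ⇒ 2;  out=∅∪out(2)=∅
  fail(15) 'acc': from fail(14)=2 chase 'c': 2→0 ⇒ 2;  out=∅∪out(2)=∅
  fail(20) 'bbc': from fail(19)=10 chase 'c': 10 ⇒ 11;  out={5}∪out(11)={5,6}
  fail(5) 'cabc': from fail(4)=10 chase 'c': 10 ⇒ 11;  out=∅∪out(11)={6}
  fail(9) 'aacc': from fail(8)=14 chase 'c': 14 ⇒ 15;  out={2}∪out(15)={2}
  fail(13) 'bccc': from fail(12)=2 chase 'c': 2→0 ⇒ 2;  out={3}∪out(2)={3}
  fail(16) 'acca': from fail(15)=2 chase 'a': 2 ⇒ 3;  out=∅∪out(3)={0}
  fail(6) 'cabcb': from fail(5)=11 chase 'b': 11→2→0 ⇒ 10;  out={1}∪out(10)={1}
  fail(17) 'accac': from fail(16)=3 chase 'c': 3→1 ⇒ 14;  out=∅∪out(14)=∅
  fail(18) 'accacc': from fail(17)=14 chase 'c': 14 ⇒ 15;  out={4}∪out(15)={4}

Run:
[0] read 'b'  n0⇒n10
[1] read 'b'  n10⇒n19
[2] read 'c'  n19⇒n20  ** P5@[0:2],P6@[1:2]
[3] read 'c'  n20⇒n12 (fail-walked)
[4] read 'a'  n12⇒n3 (fail-walked)  ** P0@[4:4]
[5] read 'a'  n3⇒n7 (fail-walked)  ** P0@[5:5]
[6] read 'c'  n7⇒n8
[7] read 'c'  n8⇒n9  ** P2@[4:7]
[8] read 'c'  n9⇒n2 (fail-walked)
[9] read 'c'  n2⇒n2 (fail-walked)
[10] read 'a'  n2⇒n3  ** P0@[10:10]
[11] read 'b'  n3⇒n4
[12] read 'c'  n4⇒n5  ** P6@[11:12]
[13] read 'c'  n5⇒n12 (fail-walked)
[14] read 'a'  n12⇒n3 (fail-walked)  ** P0@[14:14]
[15] read 'b'  n3⇒n4
[16] read 'c'  n4⇒n5  ** P6@[15:16]
[17] read 'b'  n5⇒n6  ** P1@[13:17]
[18] read 'b'  n6⇒n19 (fail-walked)
[19] read 'b'  n19⇒n19 (fail-walked)
[20] read 'c'  n19⇒n20  ** P5@[18:20],P6@[19:20]
[21] read 'b'  n20⇒n10 (fail-walked)
[22] read 'a'  n10⇒n1 (fail-walked)  ** P0@[22:22]
[23] read 'c'  n1⇒n14
[24] read 'a'  n14⇒n3 (fail-walked)  ** P0@[24:24]
[25] read 'a'  n3⇒n7 (fail-walked)  ** P0@[25:25]
[26] read 'c'  n7⇒n8
[27] read 'c'  n8⇒n9  ** P2@[24:27]
[28] read 'c'  n9⇒n2 (fail-walked)
[29] read 'b'  n2⇒n10 (fail-walked)
[30] read 'a'  n10⇒n1 (fail-walked)  ** P0@[30:30]
[31] read 'b'  n1⇒n10 (fail-walked)
[32] read 'c'  n10⇒n11  ** P6@[31:32]
[33] read 'c'  n11⇒n12
[34] read 'c'  n12⇒n13  ** P3@[31:34]
[35] read 'c'  n13⇒n2 (fail-walked)
[36] read 'a'  n2⇒n3  ** P0@[36:36]
[37] read 'b'  n3⇒n4
[38] read 'c'  n4⇒n5  ** P6@[37:38]
[39] read 'b'  n5⇒n6  ** P1@[35:39]
[40] read 'a'  n6⇒n1 (fail-walked)  ** P0@[40:40]
[41] read 'a'  n1⇒n7  ** P0@[41:41]
[42] read 'c'  n7⇒n8
[43] read 'c'  n8⇒n9  ** P2@[40:43]
[44] read 'a'  n9⇒n16 (fail-walked)  ** P0@[44:44]
[45] read 'c'  n16⇒n17
[46] read 'c'  n17⇒n18  ** P4@[41:46]
[47] read 'b'  n18⇒n10 (fail-walked)
[48] read 'c'  n10⇒n11  ** P6@[47:48]
[49] read 'c'  n11⇒n12
[50] read 'c'  n12⇒n13  ** P3@[47:50]
[51] read 'c'  n13⇒n2 (fail-walked)
[52] read 'a'  n2⇒n3  ** P0@[52:52]
[53] read 'a'  n3⇒n7 (fail-walked)  ** P0@[53:53]
[54] read 'a'  n7⇒n7 (fail-walked)  ** P0@[54:54]
[55] read 'a'  n7⇒n7 (fail-walked)  ** P0@[55:55]
[56] read 'c'  n7⇒n8
[57] read 'a'  n8⇒n3 (fail-walked)  ** P0@[57:57]
[58] read 'b'  n3⇒n4

All matches (sorted): [[2,5],[2,6],[4,0],[5,0],[7,2],[10,0],[12,6],[14,0],[16,6],[17,1],[20,5],[20,6],[22,0],[24,0],[25,0],[27,2],[30,0],[32,6],[34,3],[36,0],[38,6],[39,1],[40,0],[41,0],[43,2],[44,0],[46,4],[48,6],[50,3],[52,0],[53,0],[54,0],[55,0],[57,0]]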